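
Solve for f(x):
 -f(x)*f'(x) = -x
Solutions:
 f(x) = -sqrt(C1 + x^2)
 f(x) = sqrt(C1 + x^2)


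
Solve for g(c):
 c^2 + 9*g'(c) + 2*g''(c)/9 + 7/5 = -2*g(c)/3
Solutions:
 g(c) = C1*exp(c*(-81 + sqrt(6513))/4) + C2*exp(-c*(sqrt(6513) + 81)/4) - 3*c^2/2 + 81*c/2 - 10957/20


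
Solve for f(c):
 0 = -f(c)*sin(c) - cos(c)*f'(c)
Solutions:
 f(c) = C1*cos(c)


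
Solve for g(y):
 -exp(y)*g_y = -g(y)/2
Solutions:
 g(y) = C1*exp(-exp(-y)/2)


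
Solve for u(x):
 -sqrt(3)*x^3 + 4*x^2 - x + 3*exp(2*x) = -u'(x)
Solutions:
 u(x) = C1 + sqrt(3)*x^4/4 - 4*x^3/3 + x^2/2 - 3*exp(2*x)/2


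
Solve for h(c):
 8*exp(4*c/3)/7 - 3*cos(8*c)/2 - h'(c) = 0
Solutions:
 h(c) = C1 + 6*exp(4*c/3)/7 - 3*sin(8*c)/16


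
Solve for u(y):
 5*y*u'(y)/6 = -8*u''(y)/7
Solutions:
 u(y) = C1 + C2*erf(sqrt(210)*y/24)


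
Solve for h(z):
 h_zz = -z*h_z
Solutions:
 h(z) = C1 + C2*erf(sqrt(2)*z/2)


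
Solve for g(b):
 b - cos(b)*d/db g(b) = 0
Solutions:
 g(b) = C1 + Integral(b/cos(b), b)


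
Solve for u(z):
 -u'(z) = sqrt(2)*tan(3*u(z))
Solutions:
 u(z) = -asin(C1*exp(-3*sqrt(2)*z))/3 + pi/3
 u(z) = asin(C1*exp(-3*sqrt(2)*z))/3


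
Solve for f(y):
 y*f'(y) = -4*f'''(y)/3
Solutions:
 f(y) = C1 + Integral(C2*airyai(-6^(1/3)*y/2) + C3*airybi(-6^(1/3)*y/2), y)


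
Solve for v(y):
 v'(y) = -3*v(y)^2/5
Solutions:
 v(y) = 5/(C1 + 3*y)


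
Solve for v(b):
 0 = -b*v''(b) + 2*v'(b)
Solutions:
 v(b) = C1 + C2*b^3


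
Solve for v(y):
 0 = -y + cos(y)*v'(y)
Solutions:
 v(y) = C1 + Integral(y/cos(y), y)


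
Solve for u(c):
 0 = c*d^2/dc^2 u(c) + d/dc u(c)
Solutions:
 u(c) = C1 + C2*log(c)


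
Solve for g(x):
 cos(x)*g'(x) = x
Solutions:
 g(x) = C1 + Integral(x/cos(x), x)


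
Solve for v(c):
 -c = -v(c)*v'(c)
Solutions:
 v(c) = -sqrt(C1 + c^2)
 v(c) = sqrt(C1 + c^2)


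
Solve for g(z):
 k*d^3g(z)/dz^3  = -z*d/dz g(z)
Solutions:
 g(z) = C1 + Integral(C2*airyai(z*(-1/k)^(1/3)) + C3*airybi(z*(-1/k)^(1/3)), z)


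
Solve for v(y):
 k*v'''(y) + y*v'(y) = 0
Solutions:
 v(y) = C1 + Integral(C2*airyai(y*(-1/k)^(1/3)) + C3*airybi(y*(-1/k)^(1/3)), y)


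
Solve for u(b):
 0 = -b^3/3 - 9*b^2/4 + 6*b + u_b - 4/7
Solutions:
 u(b) = C1 + b^4/12 + 3*b^3/4 - 3*b^2 + 4*b/7


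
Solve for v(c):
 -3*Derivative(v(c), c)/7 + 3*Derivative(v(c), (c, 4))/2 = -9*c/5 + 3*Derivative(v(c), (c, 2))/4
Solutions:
 v(c) = C1 + C2*exp(-c*(7*252^(1/3)/(sqrt(1002) + 36)^(1/3) + 294^(1/3)*(sqrt(1002) + 36)^(1/3))/84)*sin(3^(1/6)*c*(-3^(2/3)*98^(1/3)*(sqrt(1002) + 36)^(1/3) + 21*28^(1/3)/(sqrt(1002) + 36)^(1/3))/84) + C3*exp(-c*(7*252^(1/3)/(sqrt(1002) + 36)^(1/3) + 294^(1/3)*(sqrt(1002) + 36)^(1/3))/84)*cos(3^(1/6)*c*(-3^(2/3)*98^(1/3)*(sqrt(1002) + 36)^(1/3) + 21*28^(1/3)/(sqrt(1002) + 36)^(1/3))/84) + C4*exp(c*(7*252^(1/3)/(sqrt(1002) + 36)^(1/3) + 294^(1/3)*(sqrt(1002) + 36)^(1/3))/42) + 21*c^2/10 - 147*c/20


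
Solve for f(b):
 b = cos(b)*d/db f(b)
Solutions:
 f(b) = C1 + Integral(b/cos(b), b)


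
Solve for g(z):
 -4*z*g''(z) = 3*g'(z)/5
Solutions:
 g(z) = C1 + C2*z^(17/20)


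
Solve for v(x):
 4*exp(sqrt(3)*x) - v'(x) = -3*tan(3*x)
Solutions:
 v(x) = C1 + 4*sqrt(3)*exp(sqrt(3)*x)/3 - log(cos(3*x))


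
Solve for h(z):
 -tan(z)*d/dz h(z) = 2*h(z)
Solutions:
 h(z) = C1/sin(z)^2


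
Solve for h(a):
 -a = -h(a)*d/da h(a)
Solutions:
 h(a) = -sqrt(C1 + a^2)
 h(a) = sqrt(C1 + a^2)


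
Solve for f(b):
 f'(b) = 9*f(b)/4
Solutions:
 f(b) = C1*exp(9*b/4)


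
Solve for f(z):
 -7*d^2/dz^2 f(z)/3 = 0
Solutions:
 f(z) = C1 + C2*z


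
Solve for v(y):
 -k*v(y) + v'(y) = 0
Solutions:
 v(y) = C1*exp(k*y)


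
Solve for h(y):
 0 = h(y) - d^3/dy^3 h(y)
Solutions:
 h(y) = C3*exp(y) + (C1*sin(sqrt(3)*y/2) + C2*cos(sqrt(3)*y/2))*exp(-y/2)


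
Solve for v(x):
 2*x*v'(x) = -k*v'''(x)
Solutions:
 v(x) = C1 + Integral(C2*airyai(2^(1/3)*x*(-1/k)^(1/3)) + C3*airybi(2^(1/3)*x*(-1/k)^(1/3)), x)


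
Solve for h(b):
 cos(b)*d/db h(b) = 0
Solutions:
 h(b) = C1


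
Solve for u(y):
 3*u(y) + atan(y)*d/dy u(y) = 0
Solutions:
 u(y) = C1*exp(-3*Integral(1/atan(y), y))


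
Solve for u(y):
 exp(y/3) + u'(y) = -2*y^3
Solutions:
 u(y) = C1 - y^4/2 - 3*exp(y/3)


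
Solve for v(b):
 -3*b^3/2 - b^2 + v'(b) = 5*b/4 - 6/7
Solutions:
 v(b) = C1 + 3*b^4/8 + b^3/3 + 5*b^2/8 - 6*b/7


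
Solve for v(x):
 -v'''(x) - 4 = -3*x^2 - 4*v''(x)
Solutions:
 v(x) = C1 + C2*x + C3*exp(4*x) - x^4/16 - x^3/16 + 29*x^2/64


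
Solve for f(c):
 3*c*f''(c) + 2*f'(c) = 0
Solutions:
 f(c) = C1 + C2*c^(1/3)


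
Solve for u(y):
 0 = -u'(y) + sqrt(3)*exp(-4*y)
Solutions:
 u(y) = C1 - sqrt(3)*exp(-4*y)/4


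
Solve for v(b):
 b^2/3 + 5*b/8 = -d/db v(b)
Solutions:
 v(b) = C1 - b^3/9 - 5*b^2/16


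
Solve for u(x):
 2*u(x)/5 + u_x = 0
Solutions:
 u(x) = C1*exp(-2*x/5)


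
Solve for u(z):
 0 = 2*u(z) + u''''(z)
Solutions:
 u(z) = (C1*sin(2^(3/4)*z/2) + C2*cos(2^(3/4)*z/2))*exp(-2^(3/4)*z/2) + (C3*sin(2^(3/4)*z/2) + C4*cos(2^(3/4)*z/2))*exp(2^(3/4)*z/2)


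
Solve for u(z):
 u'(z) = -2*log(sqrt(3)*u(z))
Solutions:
 Integral(1/(2*log(_y) + log(3)), (_y, u(z))) = C1 - z


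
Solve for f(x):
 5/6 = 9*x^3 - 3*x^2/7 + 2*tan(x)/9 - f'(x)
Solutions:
 f(x) = C1 + 9*x^4/4 - x^3/7 - 5*x/6 - 2*log(cos(x))/9


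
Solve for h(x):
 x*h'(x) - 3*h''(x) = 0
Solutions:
 h(x) = C1 + C2*erfi(sqrt(6)*x/6)


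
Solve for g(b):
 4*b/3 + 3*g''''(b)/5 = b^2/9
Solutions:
 g(b) = C1 + C2*b + C3*b^2 + C4*b^3 + b^6/1944 - b^5/54


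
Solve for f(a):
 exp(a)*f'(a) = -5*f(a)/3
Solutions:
 f(a) = C1*exp(5*exp(-a)/3)


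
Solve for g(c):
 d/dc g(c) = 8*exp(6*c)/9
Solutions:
 g(c) = C1 + 4*exp(6*c)/27


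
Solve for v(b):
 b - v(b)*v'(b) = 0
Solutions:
 v(b) = -sqrt(C1 + b^2)
 v(b) = sqrt(C1 + b^2)


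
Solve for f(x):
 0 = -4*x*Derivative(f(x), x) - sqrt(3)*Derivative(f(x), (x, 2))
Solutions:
 f(x) = C1 + C2*erf(sqrt(2)*3^(3/4)*x/3)


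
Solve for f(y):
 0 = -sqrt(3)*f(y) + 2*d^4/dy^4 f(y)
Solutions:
 f(y) = C1*exp(-2^(3/4)*3^(1/8)*y/2) + C2*exp(2^(3/4)*3^(1/8)*y/2) + C3*sin(2^(3/4)*3^(1/8)*y/2) + C4*cos(2^(3/4)*3^(1/8)*y/2)


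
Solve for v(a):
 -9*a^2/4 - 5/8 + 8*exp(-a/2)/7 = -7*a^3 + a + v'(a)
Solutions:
 v(a) = C1 + 7*a^4/4 - 3*a^3/4 - a^2/2 - 5*a/8 - 16*exp(-a/2)/7


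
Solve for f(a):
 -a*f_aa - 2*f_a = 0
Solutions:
 f(a) = C1 + C2/a


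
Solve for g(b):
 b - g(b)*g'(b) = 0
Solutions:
 g(b) = -sqrt(C1 + b^2)
 g(b) = sqrt(C1 + b^2)


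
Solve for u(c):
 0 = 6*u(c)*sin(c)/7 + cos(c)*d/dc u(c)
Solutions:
 u(c) = C1*cos(c)^(6/7)


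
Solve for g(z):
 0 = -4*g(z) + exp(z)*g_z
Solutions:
 g(z) = C1*exp(-4*exp(-z))


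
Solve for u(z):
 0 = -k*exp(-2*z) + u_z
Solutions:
 u(z) = C1 - k*exp(-2*z)/2


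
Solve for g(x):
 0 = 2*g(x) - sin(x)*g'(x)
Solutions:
 g(x) = C1*(cos(x) - 1)/(cos(x) + 1)


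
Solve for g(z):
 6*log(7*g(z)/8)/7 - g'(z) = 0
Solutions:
 7*Integral(1/(-log(_y) - log(7) + 3*log(2)), (_y, g(z)))/6 = C1 - z


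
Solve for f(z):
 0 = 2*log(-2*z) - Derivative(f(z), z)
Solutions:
 f(z) = C1 + 2*z*log(-z) + 2*z*(-1 + log(2))


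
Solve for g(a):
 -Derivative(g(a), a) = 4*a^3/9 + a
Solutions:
 g(a) = C1 - a^4/9 - a^2/2


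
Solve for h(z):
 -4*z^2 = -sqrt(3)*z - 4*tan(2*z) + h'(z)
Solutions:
 h(z) = C1 - 4*z^3/3 + sqrt(3)*z^2/2 - 2*log(cos(2*z))


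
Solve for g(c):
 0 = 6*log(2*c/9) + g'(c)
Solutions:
 g(c) = C1 - 6*c*log(c) + 6*c + c*log(531441/64)


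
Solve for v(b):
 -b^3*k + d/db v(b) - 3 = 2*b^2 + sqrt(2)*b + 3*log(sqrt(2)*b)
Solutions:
 v(b) = C1 + b^4*k/4 + 2*b^3/3 + sqrt(2)*b^2/2 + 3*b*log(b) + 3*b*log(2)/2


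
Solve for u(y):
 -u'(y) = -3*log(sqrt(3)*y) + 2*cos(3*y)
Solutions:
 u(y) = C1 + 3*y*log(y) - 3*y + 3*y*log(3)/2 - 2*sin(3*y)/3


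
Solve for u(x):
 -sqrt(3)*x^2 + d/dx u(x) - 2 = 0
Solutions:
 u(x) = C1 + sqrt(3)*x^3/3 + 2*x


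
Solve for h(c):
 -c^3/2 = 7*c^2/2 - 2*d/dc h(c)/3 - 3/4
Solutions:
 h(c) = C1 + 3*c^4/16 + 7*c^3/4 - 9*c/8


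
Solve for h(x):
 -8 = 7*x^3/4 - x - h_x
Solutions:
 h(x) = C1 + 7*x^4/16 - x^2/2 + 8*x


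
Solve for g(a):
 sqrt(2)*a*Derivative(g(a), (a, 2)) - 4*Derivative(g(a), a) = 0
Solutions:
 g(a) = C1 + C2*a^(1 + 2*sqrt(2))


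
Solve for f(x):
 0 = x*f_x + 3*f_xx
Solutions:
 f(x) = C1 + C2*erf(sqrt(6)*x/6)


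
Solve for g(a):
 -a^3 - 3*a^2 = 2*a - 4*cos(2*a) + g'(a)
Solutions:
 g(a) = C1 - a^4/4 - a^3 - a^2 + 2*sin(2*a)


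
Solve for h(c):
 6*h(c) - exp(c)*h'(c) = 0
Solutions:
 h(c) = C1*exp(-6*exp(-c))


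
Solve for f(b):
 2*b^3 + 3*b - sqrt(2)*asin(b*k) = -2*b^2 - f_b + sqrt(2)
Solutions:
 f(b) = C1 - b^4/2 - 2*b^3/3 - 3*b^2/2 + sqrt(2)*b + sqrt(2)*Piecewise((b*asin(b*k) + sqrt(-b^2*k^2 + 1)/k, Ne(k, 0)), (0, True))


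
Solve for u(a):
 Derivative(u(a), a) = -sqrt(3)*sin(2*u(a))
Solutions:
 u(a) = pi - acos((-C1 - exp(4*sqrt(3)*a))/(C1 - exp(4*sqrt(3)*a)))/2
 u(a) = acos((-C1 - exp(4*sqrt(3)*a))/(C1 - exp(4*sqrt(3)*a)))/2


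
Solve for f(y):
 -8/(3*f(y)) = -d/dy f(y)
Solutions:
 f(y) = -sqrt(C1 + 48*y)/3
 f(y) = sqrt(C1 + 48*y)/3


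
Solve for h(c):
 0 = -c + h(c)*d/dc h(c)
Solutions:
 h(c) = -sqrt(C1 + c^2)
 h(c) = sqrt(C1 + c^2)


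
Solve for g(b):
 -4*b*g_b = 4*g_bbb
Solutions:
 g(b) = C1 + Integral(C2*airyai(-b) + C3*airybi(-b), b)


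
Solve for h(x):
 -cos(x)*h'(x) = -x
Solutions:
 h(x) = C1 + Integral(x/cos(x), x)


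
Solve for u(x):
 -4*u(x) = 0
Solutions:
 u(x) = 0


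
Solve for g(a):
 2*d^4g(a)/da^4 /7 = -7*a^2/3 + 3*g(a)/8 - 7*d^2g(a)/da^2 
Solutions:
 g(a) = C1*exp(-a*sqrt(-49 + sqrt(2422))/2) + C2*exp(a*sqrt(-49 + sqrt(2422))/2) + C3*sin(a*sqrt(49 + sqrt(2422))/2) + C4*cos(a*sqrt(49 + sqrt(2422))/2) + 56*a^2/9 + 6272/27


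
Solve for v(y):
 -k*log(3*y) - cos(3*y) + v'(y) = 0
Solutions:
 v(y) = C1 + k*y*(log(y) - 1) + k*y*log(3) + sin(3*y)/3


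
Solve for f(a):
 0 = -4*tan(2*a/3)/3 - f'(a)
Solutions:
 f(a) = C1 + 2*log(cos(2*a/3))


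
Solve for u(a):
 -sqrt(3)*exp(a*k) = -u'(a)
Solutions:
 u(a) = C1 + sqrt(3)*exp(a*k)/k


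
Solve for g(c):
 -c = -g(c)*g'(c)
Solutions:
 g(c) = -sqrt(C1 + c^2)
 g(c) = sqrt(C1 + c^2)


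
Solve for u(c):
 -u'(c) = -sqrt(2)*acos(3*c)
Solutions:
 u(c) = C1 + sqrt(2)*(c*acos(3*c) - sqrt(1 - 9*c^2)/3)


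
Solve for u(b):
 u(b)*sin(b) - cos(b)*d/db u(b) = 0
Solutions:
 u(b) = C1/cos(b)


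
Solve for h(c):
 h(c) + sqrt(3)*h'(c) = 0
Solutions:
 h(c) = C1*exp(-sqrt(3)*c/3)


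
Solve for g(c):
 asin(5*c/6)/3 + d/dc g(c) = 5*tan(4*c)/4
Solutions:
 g(c) = C1 - c*asin(5*c/6)/3 - sqrt(36 - 25*c^2)/15 - 5*log(cos(4*c))/16


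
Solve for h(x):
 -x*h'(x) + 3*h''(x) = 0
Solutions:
 h(x) = C1 + C2*erfi(sqrt(6)*x/6)


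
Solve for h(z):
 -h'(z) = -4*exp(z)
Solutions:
 h(z) = C1 + 4*exp(z)


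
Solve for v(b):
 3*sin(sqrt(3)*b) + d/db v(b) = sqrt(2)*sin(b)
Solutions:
 v(b) = C1 - sqrt(2)*cos(b) + sqrt(3)*cos(sqrt(3)*b)


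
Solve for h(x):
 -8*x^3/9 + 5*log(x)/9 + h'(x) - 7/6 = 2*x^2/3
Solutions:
 h(x) = C1 + 2*x^4/9 + 2*x^3/9 - 5*x*log(x)/9 + 31*x/18


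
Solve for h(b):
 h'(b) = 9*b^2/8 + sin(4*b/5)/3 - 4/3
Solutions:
 h(b) = C1 + 3*b^3/8 - 4*b/3 - 5*cos(4*b/5)/12


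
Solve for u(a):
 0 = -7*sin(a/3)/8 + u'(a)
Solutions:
 u(a) = C1 - 21*cos(a/3)/8


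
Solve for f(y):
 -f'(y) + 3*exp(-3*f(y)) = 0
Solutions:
 f(y) = log(C1 + 9*y)/3
 f(y) = log((-3^(1/3) - 3^(5/6)*I)*(C1 + 3*y)^(1/3)/2)
 f(y) = log((-3^(1/3) + 3^(5/6)*I)*(C1 + 3*y)^(1/3)/2)


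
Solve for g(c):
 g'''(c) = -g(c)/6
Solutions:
 g(c) = C3*exp(-6^(2/3)*c/6) + (C1*sin(2^(2/3)*3^(1/6)*c/4) + C2*cos(2^(2/3)*3^(1/6)*c/4))*exp(6^(2/3)*c/12)


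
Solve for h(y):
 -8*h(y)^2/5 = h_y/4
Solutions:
 h(y) = 5/(C1 + 32*y)


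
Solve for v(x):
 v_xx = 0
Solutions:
 v(x) = C1 + C2*x


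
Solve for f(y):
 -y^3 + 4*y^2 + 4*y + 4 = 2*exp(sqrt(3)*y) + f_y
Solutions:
 f(y) = C1 - y^4/4 + 4*y^3/3 + 2*y^2 + 4*y - 2*sqrt(3)*exp(sqrt(3)*y)/3


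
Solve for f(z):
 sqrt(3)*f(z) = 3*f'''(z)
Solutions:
 f(z) = C3*exp(3^(5/6)*z/3) + (C1*sin(3^(1/3)*z/2) + C2*cos(3^(1/3)*z/2))*exp(-3^(5/6)*z/6)


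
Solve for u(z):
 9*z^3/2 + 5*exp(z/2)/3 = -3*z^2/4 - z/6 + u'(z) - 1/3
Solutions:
 u(z) = C1 + 9*z^4/8 + z^3/4 + z^2/12 + z/3 + 10*exp(z/2)/3


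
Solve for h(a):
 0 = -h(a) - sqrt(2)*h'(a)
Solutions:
 h(a) = C1*exp(-sqrt(2)*a/2)


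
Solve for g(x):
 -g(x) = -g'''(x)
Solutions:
 g(x) = C3*exp(x) + (C1*sin(sqrt(3)*x/2) + C2*cos(sqrt(3)*x/2))*exp(-x/2)


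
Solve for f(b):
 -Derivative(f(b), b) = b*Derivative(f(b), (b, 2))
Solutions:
 f(b) = C1 + C2*log(b)


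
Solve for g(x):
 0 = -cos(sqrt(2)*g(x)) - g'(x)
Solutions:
 g(x) = sqrt(2)*(pi - asin((exp(2*sqrt(2)*C1) + exp(2*sqrt(2)*x))/(exp(2*sqrt(2)*C1) - exp(2*sqrt(2)*x))))/2
 g(x) = sqrt(2)*asin((exp(2*sqrt(2)*C1) + exp(2*sqrt(2)*x))/(exp(2*sqrt(2)*C1) - exp(2*sqrt(2)*x)))/2


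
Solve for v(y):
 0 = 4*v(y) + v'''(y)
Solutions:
 v(y) = C3*exp(-2^(2/3)*y) + (C1*sin(2^(2/3)*sqrt(3)*y/2) + C2*cos(2^(2/3)*sqrt(3)*y/2))*exp(2^(2/3)*y/2)


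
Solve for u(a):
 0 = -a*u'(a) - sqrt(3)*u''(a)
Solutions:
 u(a) = C1 + C2*erf(sqrt(2)*3^(3/4)*a/6)


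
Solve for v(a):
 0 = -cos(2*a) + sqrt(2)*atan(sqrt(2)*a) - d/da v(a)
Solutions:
 v(a) = C1 + sqrt(2)*(a*atan(sqrt(2)*a) - sqrt(2)*log(2*a^2 + 1)/4) - sin(2*a)/2


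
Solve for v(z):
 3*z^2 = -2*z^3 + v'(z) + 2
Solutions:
 v(z) = C1 + z^4/2 + z^3 - 2*z


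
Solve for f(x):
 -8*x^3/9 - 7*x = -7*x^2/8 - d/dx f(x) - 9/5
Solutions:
 f(x) = C1 + 2*x^4/9 - 7*x^3/24 + 7*x^2/2 - 9*x/5


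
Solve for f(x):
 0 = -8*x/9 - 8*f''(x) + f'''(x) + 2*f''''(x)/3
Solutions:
 f(x) = C1 + C2*x + C3*exp(x*(-3 + sqrt(201))/4) + C4*exp(-x*(3 + sqrt(201))/4) - x^3/54 - x^2/144


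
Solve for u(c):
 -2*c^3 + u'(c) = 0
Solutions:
 u(c) = C1 + c^4/2


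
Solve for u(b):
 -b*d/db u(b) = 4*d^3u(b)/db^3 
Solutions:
 u(b) = C1 + Integral(C2*airyai(-2^(1/3)*b/2) + C3*airybi(-2^(1/3)*b/2), b)


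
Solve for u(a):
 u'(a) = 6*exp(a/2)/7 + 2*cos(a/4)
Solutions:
 u(a) = C1 + 12*exp(a/2)/7 + 8*sin(a/4)


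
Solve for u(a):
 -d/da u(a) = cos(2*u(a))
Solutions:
 u(a) = -asin((C1 + exp(4*a))/(C1 - exp(4*a)))/2 + pi/2
 u(a) = asin((C1 + exp(4*a))/(C1 - exp(4*a)))/2


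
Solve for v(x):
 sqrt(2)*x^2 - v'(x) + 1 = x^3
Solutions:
 v(x) = C1 - x^4/4 + sqrt(2)*x^3/3 + x


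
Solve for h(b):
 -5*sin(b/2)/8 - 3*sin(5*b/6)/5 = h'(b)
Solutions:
 h(b) = C1 + 5*cos(b/2)/4 + 18*cos(5*b/6)/25


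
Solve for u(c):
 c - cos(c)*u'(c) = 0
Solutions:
 u(c) = C1 + Integral(c/cos(c), c)


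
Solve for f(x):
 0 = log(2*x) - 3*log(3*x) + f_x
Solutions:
 f(x) = C1 + 2*x*log(x) - 2*x + x*log(27/2)


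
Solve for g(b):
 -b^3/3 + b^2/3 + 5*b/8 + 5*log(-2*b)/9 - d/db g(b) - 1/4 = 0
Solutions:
 g(b) = C1 - b^4/12 + b^3/9 + 5*b^2/16 + 5*b*log(-b)/9 + b*(-29 + 20*log(2))/36


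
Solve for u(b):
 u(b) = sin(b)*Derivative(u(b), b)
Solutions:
 u(b) = C1*sqrt(cos(b) - 1)/sqrt(cos(b) + 1)


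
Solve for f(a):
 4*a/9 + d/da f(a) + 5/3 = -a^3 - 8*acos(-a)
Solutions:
 f(a) = C1 - a^4/4 - 2*a^2/9 - 8*a*acos(-a) - 5*a/3 - 8*sqrt(1 - a^2)


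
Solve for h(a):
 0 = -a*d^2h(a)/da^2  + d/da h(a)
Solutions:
 h(a) = C1 + C2*a^2


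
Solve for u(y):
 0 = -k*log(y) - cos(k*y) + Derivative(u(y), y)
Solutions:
 u(y) = C1 + k*y*(log(y) - 1) + Piecewise((sin(k*y)/k, Ne(k, 0)), (y, True))


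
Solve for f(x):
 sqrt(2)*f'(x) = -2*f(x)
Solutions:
 f(x) = C1*exp(-sqrt(2)*x)


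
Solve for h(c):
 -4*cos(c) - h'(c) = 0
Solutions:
 h(c) = C1 - 4*sin(c)


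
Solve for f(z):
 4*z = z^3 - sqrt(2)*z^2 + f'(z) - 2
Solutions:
 f(z) = C1 - z^4/4 + sqrt(2)*z^3/3 + 2*z^2 + 2*z


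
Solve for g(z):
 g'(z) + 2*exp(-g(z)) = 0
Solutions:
 g(z) = log(C1 - 2*z)


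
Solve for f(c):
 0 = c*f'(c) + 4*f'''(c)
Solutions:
 f(c) = C1 + Integral(C2*airyai(-2^(1/3)*c/2) + C3*airybi(-2^(1/3)*c/2), c)


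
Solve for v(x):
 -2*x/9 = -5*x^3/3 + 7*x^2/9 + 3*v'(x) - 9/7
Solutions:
 v(x) = C1 + 5*x^4/36 - 7*x^3/81 - x^2/27 + 3*x/7


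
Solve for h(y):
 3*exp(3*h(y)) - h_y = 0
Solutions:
 h(y) = log(-1/(C1 + 9*y))/3
 h(y) = log((-1/(C1 + 3*y))^(1/3)*(-3^(2/3) - 3*3^(1/6)*I)/6)
 h(y) = log((-1/(C1 + 3*y))^(1/3)*(-3^(2/3) + 3*3^(1/6)*I)/6)


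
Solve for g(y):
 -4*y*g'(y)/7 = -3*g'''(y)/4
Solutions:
 g(y) = C1 + Integral(C2*airyai(2*2^(1/3)*21^(2/3)*y/21) + C3*airybi(2*2^(1/3)*21^(2/3)*y/21), y)


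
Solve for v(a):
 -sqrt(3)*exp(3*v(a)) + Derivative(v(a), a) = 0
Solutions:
 v(a) = log(-1/(C1 + 3*sqrt(3)*a))/3
 v(a) = log((-1/(C1 + sqrt(3)*a))^(1/3)*(-3^(2/3) - 3*3^(1/6)*I)/6)
 v(a) = log((-1/(C1 + sqrt(3)*a))^(1/3)*(-3^(2/3) + 3*3^(1/6)*I)/6)


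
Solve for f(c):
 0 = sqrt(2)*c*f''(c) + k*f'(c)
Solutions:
 f(c) = C1 + c^(-sqrt(2)*re(k)/2 + 1)*(C2*sin(sqrt(2)*log(c)*Abs(im(k))/2) + C3*cos(sqrt(2)*log(c)*im(k)/2))


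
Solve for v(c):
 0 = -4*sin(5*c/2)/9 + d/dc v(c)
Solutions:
 v(c) = C1 - 8*cos(5*c/2)/45


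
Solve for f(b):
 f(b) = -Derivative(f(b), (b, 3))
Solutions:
 f(b) = C3*exp(-b) + (C1*sin(sqrt(3)*b/2) + C2*cos(sqrt(3)*b/2))*exp(b/2)


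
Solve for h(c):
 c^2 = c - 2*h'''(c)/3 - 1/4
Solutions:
 h(c) = C1 + C2*c + C3*c^2 - c^5/40 + c^4/16 - c^3/16


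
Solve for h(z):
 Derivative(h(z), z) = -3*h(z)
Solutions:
 h(z) = C1*exp(-3*z)


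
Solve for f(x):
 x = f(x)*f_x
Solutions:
 f(x) = -sqrt(C1 + x^2)
 f(x) = sqrt(C1 + x^2)


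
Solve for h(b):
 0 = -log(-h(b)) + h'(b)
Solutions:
 -li(-h(b)) = C1 + b


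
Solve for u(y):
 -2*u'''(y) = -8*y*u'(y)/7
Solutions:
 u(y) = C1 + Integral(C2*airyai(14^(2/3)*y/7) + C3*airybi(14^(2/3)*y/7), y)


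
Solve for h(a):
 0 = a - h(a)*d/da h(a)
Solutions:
 h(a) = -sqrt(C1 + a^2)
 h(a) = sqrt(C1 + a^2)


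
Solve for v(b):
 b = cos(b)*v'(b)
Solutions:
 v(b) = C1 + Integral(b/cos(b), b)


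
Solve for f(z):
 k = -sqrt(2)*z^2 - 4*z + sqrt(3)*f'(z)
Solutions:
 f(z) = C1 + sqrt(3)*k*z/3 + sqrt(6)*z^3/9 + 2*sqrt(3)*z^2/3


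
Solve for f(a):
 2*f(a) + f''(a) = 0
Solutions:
 f(a) = C1*sin(sqrt(2)*a) + C2*cos(sqrt(2)*a)


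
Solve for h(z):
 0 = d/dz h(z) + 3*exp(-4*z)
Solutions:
 h(z) = C1 + 3*exp(-4*z)/4


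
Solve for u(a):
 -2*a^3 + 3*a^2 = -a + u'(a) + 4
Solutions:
 u(a) = C1 - a^4/2 + a^3 + a^2/2 - 4*a


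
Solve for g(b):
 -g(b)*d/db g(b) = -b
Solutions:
 g(b) = -sqrt(C1 + b^2)
 g(b) = sqrt(C1 + b^2)


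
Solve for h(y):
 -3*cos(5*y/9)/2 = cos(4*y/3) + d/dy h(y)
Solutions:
 h(y) = C1 - 27*sin(5*y/9)/10 - 3*sin(4*y/3)/4


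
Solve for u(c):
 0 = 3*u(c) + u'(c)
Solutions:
 u(c) = C1*exp(-3*c)


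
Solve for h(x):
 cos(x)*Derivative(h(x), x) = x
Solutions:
 h(x) = C1 + Integral(x/cos(x), x)


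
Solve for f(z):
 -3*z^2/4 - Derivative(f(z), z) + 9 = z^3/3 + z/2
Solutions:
 f(z) = C1 - z^4/12 - z^3/4 - z^2/4 + 9*z


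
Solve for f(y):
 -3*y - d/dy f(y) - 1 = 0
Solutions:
 f(y) = C1 - 3*y^2/2 - y


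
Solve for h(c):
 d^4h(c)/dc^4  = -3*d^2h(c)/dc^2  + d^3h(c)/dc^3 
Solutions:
 h(c) = C1 + C2*c + (C3*sin(sqrt(11)*c/2) + C4*cos(sqrt(11)*c/2))*exp(c/2)


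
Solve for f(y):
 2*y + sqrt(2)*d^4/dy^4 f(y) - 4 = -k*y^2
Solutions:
 f(y) = C1 + C2*y + C3*y^2 + C4*y^3 - sqrt(2)*k*y^6/720 - sqrt(2)*y^5/120 + sqrt(2)*y^4/12


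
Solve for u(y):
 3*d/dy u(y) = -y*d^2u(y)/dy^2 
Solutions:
 u(y) = C1 + C2/y^2


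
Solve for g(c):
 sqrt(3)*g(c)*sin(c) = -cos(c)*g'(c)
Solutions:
 g(c) = C1*cos(c)^(sqrt(3))


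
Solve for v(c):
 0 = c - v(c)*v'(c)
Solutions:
 v(c) = -sqrt(C1 + c^2)
 v(c) = sqrt(C1 + c^2)


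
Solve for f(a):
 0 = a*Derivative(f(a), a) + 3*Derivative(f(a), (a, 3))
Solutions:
 f(a) = C1 + Integral(C2*airyai(-3^(2/3)*a/3) + C3*airybi(-3^(2/3)*a/3), a)


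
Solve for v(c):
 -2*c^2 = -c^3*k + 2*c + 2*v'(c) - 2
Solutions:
 v(c) = C1 + c^4*k/8 - c^3/3 - c^2/2 + c


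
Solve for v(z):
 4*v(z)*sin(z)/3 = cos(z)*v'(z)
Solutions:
 v(z) = C1/cos(z)^(4/3)


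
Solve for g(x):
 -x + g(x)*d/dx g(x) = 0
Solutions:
 g(x) = -sqrt(C1 + x^2)
 g(x) = sqrt(C1 + x^2)


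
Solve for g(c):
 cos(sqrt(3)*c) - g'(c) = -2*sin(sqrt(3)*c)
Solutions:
 g(c) = C1 + sqrt(3)*sin(sqrt(3)*c)/3 - 2*sqrt(3)*cos(sqrt(3)*c)/3


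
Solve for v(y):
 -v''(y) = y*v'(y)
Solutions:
 v(y) = C1 + C2*erf(sqrt(2)*y/2)


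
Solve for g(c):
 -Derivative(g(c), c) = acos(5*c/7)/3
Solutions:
 g(c) = C1 - c*acos(5*c/7)/3 + sqrt(49 - 25*c^2)/15


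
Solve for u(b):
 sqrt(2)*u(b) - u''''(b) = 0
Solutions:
 u(b) = C1*exp(-2^(1/8)*b) + C2*exp(2^(1/8)*b) + C3*sin(2^(1/8)*b) + C4*cos(2^(1/8)*b)


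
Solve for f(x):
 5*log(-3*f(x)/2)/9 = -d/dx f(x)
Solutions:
 9*Integral(1/(log(-_y) - log(2) + log(3)), (_y, f(x)))/5 = C1 - x


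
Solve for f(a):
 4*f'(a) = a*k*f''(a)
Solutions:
 f(a) = C1 + a^(((re(k) + 4)*re(k) + im(k)^2)/(re(k)^2 + im(k)^2))*(C2*sin(4*log(a)*Abs(im(k))/(re(k)^2 + im(k)^2)) + C3*cos(4*log(a)*im(k)/(re(k)^2 + im(k)^2)))


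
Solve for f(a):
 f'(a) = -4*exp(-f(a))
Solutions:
 f(a) = log(C1 - 4*a)


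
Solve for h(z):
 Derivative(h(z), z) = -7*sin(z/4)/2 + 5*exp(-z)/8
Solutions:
 h(z) = C1 + 14*cos(z/4) - 5*exp(-z)/8


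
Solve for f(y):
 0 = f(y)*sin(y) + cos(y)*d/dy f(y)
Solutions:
 f(y) = C1*cos(y)


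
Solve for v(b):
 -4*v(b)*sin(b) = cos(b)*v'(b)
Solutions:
 v(b) = C1*cos(b)^4


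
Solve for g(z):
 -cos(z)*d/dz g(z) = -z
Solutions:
 g(z) = C1 + Integral(z/cos(z), z)


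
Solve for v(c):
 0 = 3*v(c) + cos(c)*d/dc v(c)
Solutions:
 v(c) = C1*(sin(c) - 1)^(3/2)/(sin(c) + 1)^(3/2)


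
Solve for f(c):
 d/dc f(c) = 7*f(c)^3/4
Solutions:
 f(c) = -sqrt(2)*sqrt(-1/(C1 + 7*c))
 f(c) = sqrt(2)*sqrt(-1/(C1 + 7*c))


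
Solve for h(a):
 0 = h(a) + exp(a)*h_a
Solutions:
 h(a) = C1*exp(exp(-a))


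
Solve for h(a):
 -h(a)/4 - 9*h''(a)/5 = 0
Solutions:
 h(a) = C1*sin(sqrt(5)*a/6) + C2*cos(sqrt(5)*a/6)


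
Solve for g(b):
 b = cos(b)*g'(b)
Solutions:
 g(b) = C1 + Integral(b/cos(b), b)


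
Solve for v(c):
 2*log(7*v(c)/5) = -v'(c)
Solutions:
 -Integral(1/(-log(_y) - log(7) + log(5)), (_y, v(c)))/2 = C1 - c


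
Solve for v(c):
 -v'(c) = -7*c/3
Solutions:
 v(c) = C1 + 7*c^2/6


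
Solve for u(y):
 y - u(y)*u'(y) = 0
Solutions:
 u(y) = -sqrt(C1 + y^2)
 u(y) = sqrt(C1 + y^2)


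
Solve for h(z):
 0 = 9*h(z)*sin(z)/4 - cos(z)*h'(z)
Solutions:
 h(z) = C1/cos(z)^(9/4)


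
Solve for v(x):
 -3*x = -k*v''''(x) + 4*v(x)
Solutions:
 v(x) = C1*exp(-sqrt(2)*x*(1/k)^(1/4)) + C2*exp(sqrt(2)*x*(1/k)^(1/4)) + C3*exp(-sqrt(2)*I*x*(1/k)^(1/4)) + C4*exp(sqrt(2)*I*x*(1/k)^(1/4)) - 3*x/4


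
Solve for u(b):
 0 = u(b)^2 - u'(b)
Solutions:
 u(b) = -1/(C1 + b)


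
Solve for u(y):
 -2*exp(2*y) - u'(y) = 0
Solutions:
 u(y) = C1 - exp(2*y)


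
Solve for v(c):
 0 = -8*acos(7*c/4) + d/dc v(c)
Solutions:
 v(c) = C1 + 8*c*acos(7*c/4) - 8*sqrt(16 - 49*c^2)/7


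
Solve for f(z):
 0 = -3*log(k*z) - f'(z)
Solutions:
 f(z) = C1 - 3*z*log(k*z) + 3*z


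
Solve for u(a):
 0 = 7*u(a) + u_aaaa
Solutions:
 u(a) = (C1*sin(sqrt(2)*7^(1/4)*a/2) + C2*cos(sqrt(2)*7^(1/4)*a/2))*exp(-sqrt(2)*7^(1/4)*a/2) + (C3*sin(sqrt(2)*7^(1/4)*a/2) + C4*cos(sqrt(2)*7^(1/4)*a/2))*exp(sqrt(2)*7^(1/4)*a/2)


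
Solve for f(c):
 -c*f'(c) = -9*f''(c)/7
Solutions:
 f(c) = C1 + C2*erfi(sqrt(14)*c/6)


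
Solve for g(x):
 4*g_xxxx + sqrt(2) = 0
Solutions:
 g(x) = C1 + C2*x + C3*x^2 + C4*x^3 - sqrt(2)*x^4/96


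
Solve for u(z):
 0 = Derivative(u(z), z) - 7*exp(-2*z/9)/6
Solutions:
 u(z) = C1 - 21*exp(-2*z/9)/4


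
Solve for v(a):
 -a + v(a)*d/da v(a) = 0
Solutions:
 v(a) = -sqrt(C1 + a^2)
 v(a) = sqrt(C1 + a^2)


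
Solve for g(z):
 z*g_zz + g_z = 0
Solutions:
 g(z) = C1 + C2*log(z)


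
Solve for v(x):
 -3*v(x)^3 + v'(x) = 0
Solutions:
 v(x) = -sqrt(2)*sqrt(-1/(C1 + 3*x))/2
 v(x) = sqrt(2)*sqrt(-1/(C1 + 3*x))/2


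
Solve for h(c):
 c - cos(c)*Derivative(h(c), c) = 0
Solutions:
 h(c) = C1 + Integral(c/cos(c), c)


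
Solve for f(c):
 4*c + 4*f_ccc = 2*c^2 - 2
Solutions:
 f(c) = C1 + C2*c + C3*c^2 + c^5/120 - c^4/24 - c^3/12


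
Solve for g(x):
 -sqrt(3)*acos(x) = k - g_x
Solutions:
 g(x) = C1 + k*x + sqrt(3)*(x*acos(x) - sqrt(1 - x^2))


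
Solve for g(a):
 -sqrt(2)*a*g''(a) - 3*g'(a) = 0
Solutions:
 g(a) = C1 + C2*a^(1 - 3*sqrt(2)/2)


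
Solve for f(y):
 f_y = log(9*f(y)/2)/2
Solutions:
 2*Integral(1/(-log(_y) - 2*log(3) + log(2)), (_y, f(y))) = C1 - y


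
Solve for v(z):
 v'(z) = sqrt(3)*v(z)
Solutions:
 v(z) = C1*exp(sqrt(3)*z)


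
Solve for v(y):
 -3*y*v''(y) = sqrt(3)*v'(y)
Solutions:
 v(y) = C1 + C2*y^(1 - sqrt(3)/3)


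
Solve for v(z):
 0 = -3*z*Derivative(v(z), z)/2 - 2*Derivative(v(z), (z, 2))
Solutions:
 v(z) = C1 + C2*erf(sqrt(6)*z/4)


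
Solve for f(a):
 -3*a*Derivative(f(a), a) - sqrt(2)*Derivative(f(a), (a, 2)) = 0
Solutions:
 f(a) = C1 + C2*erf(2^(1/4)*sqrt(3)*a/2)


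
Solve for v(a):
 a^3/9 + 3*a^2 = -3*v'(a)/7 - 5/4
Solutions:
 v(a) = C1 - 7*a^4/108 - 7*a^3/3 - 35*a/12


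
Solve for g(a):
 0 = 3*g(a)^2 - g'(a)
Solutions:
 g(a) = -1/(C1 + 3*a)


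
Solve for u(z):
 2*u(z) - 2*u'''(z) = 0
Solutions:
 u(z) = C3*exp(z) + (C1*sin(sqrt(3)*z/2) + C2*cos(sqrt(3)*z/2))*exp(-z/2)


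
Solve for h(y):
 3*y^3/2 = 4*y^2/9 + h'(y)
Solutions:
 h(y) = C1 + 3*y^4/8 - 4*y^3/27


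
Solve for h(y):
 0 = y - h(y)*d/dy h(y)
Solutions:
 h(y) = -sqrt(C1 + y^2)
 h(y) = sqrt(C1 + y^2)


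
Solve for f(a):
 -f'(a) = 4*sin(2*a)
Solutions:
 f(a) = C1 + 2*cos(2*a)


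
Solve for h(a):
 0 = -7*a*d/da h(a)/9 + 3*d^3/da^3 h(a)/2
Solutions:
 h(a) = C1 + Integral(C2*airyai(14^(1/3)*a/3) + C3*airybi(14^(1/3)*a/3), a)


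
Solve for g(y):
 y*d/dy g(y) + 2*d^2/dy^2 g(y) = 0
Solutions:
 g(y) = C1 + C2*erf(y/2)


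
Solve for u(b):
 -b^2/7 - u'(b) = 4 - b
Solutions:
 u(b) = C1 - b^3/21 + b^2/2 - 4*b


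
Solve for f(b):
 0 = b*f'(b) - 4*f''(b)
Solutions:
 f(b) = C1 + C2*erfi(sqrt(2)*b/4)


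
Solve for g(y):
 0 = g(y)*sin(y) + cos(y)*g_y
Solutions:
 g(y) = C1*cos(y)


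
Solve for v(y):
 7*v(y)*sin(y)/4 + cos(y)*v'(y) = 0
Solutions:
 v(y) = C1*cos(y)^(7/4)


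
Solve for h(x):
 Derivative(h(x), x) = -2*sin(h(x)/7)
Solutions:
 2*x + 7*log(cos(h(x)/7) - 1)/2 - 7*log(cos(h(x)/7) + 1)/2 = C1


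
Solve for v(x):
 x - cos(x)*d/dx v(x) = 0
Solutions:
 v(x) = C1 + Integral(x/cos(x), x)


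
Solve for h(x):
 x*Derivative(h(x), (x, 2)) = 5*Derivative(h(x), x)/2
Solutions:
 h(x) = C1 + C2*x^(7/2)


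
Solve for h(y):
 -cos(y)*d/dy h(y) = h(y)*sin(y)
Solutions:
 h(y) = C1*cos(y)


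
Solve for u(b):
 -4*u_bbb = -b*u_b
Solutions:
 u(b) = C1 + Integral(C2*airyai(2^(1/3)*b/2) + C3*airybi(2^(1/3)*b/2), b)


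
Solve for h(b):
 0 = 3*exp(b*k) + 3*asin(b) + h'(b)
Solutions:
 h(b) = C1 - 3*b*asin(b) - 3*sqrt(1 - b^2) - 3*Piecewise((exp(b*k)/k, Ne(k, 0)), (b, True))


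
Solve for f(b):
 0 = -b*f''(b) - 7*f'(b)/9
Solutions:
 f(b) = C1 + C2*b^(2/9)


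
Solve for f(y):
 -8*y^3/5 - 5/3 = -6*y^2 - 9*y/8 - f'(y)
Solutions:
 f(y) = C1 + 2*y^4/5 - 2*y^3 - 9*y^2/16 + 5*y/3


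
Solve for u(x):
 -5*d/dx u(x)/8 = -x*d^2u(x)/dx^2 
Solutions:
 u(x) = C1 + C2*x^(13/8)


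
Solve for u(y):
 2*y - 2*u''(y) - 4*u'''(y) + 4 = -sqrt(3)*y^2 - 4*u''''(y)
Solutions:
 u(y) = C1 + C2*y + C3*exp(y*(1 - sqrt(3))/2) + C4*exp(y*(1 + sqrt(3))/2) + sqrt(3)*y^4/24 + y^3*(1 - 2*sqrt(3))/6 + 3*sqrt(3)*y^2


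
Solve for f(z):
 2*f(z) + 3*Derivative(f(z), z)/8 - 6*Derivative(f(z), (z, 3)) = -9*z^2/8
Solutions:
 f(z) = C1*exp(-3^(1/3)*z*(3^(1/3)/(sqrt(9213) + 96)^(1/3) + (sqrt(9213) + 96)^(1/3))/24)*sin(3^(1/6)*z*(-3^(2/3)*(sqrt(9213) + 96)^(1/3) + 3/(sqrt(9213) + 96)^(1/3))/24) + C2*exp(-3^(1/3)*z*(3^(1/3)/(sqrt(9213) + 96)^(1/3) + (sqrt(9213) + 96)^(1/3))/24)*cos(3^(1/6)*z*(-3^(2/3)*(sqrt(9213) + 96)^(1/3) + 3/(sqrt(9213) + 96)^(1/3))/24) + C3*exp(3^(1/3)*z*(3^(1/3)/(sqrt(9213) + 96)^(1/3) + (sqrt(9213) + 96)^(1/3))/12) - 9*z^2/16 + 27*z/128 - 81/2048


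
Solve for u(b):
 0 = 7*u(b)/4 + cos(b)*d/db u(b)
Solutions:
 u(b) = C1*(sin(b) - 1)^(7/8)/(sin(b) + 1)^(7/8)


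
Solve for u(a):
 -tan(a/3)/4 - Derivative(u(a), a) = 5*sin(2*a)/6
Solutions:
 u(a) = C1 + 3*log(cos(a/3))/4 + 5*cos(2*a)/12


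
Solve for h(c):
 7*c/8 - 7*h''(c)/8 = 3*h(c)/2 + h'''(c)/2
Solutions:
 h(c) = C1*exp(c*(-14 + 49/(72*sqrt(1639) + 2935)^(1/3) + (72*sqrt(1639) + 2935)^(1/3))/24)*sin(sqrt(3)*c*(-(72*sqrt(1639) + 2935)^(1/3) + 49/(72*sqrt(1639) + 2935)^(1/3))/24) + C2*exp(c*(-14 + 49/(72*sqrt(1639) + 2935)^(1/3) + (72*sqrt(1639) + 2935)^(1/3))/24)*cos(sqrt(3)*c*(-(72*sqrt(1639) + 2935)^(1/3) + 49/(72*sqrt(1639) + 2935)^(1/3))/24) + C3*exp(-c*(49/(72*sqrt(1639) + 2935)^(1/3) + 7 + (72*sqrt(1639) + 2935)^(1/3))/12) + 7*c/12


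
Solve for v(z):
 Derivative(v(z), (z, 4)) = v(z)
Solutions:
 v(z) = C1*exp(-z) + C2*exp(z) + C3*sin(z) + C4*cos(z)


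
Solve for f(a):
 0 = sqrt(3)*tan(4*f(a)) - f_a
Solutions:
 f(a) = -asin(C1*exp(4*sqrt(3)*a))/4 + pi/4
 f(a) = asin(C1*exp(4*sqrt(3)*a))/4


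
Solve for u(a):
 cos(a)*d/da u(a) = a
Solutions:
 u(a) = C1 + Integral(a/cos(a), a)


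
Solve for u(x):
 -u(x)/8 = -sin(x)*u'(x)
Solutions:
 u(x) = C1*(cos(x) - 1)^(1/16)/(cos(x) + 1)^(1/16)


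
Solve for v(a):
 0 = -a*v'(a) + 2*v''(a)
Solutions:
 v(a) = C1 + C2*erfi(a/2)


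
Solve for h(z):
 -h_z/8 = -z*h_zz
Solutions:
 h(z) = C1 + C2*z^(9/8)


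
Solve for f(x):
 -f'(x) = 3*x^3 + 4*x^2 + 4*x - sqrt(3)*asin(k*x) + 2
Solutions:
 f(x) = C1 - 3*x^4/4 - 4*x^3/3 - 2*x^2 - 2*x + sqrt(3)*Piecewise((x*asin(k*x) + sqrt(-k^2*x^2 + 1)/k, Ne(k, 0)), (0, True))


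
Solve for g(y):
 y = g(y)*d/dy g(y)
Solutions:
 g(y) = -sqrt(C1 + y^2)
 g(y) = sqrt(C1 + y^2)


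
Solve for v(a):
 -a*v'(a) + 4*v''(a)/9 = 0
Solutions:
 v(a) = C1 + C2*erfi(3*sqrt(2)*a/4)


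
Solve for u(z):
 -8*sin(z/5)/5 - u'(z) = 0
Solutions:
 u(z) = C1 + 8*cos(z/5)


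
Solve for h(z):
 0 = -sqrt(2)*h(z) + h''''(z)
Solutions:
 h(z) = C1*exp(-2^(1/8)*z) + C2*exp(2^(1/8)*z) + C3*sin(2^(1/8)*z) + C4*cos(2^(1/8)*z)


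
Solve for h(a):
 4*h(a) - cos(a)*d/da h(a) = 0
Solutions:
 h(a) = C1*(sin(a)^2 + 2*sin(a) + 1)/(sin(a)^2 - 2*sin(a) + 1)


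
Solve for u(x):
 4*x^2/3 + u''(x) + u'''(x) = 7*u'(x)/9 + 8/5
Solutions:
 u(x) = C1 + C2*exp(x*(-3 + sqrt(37))/6) + C3*exp(-x*(3 + sqrt(37))/6) + 4*x^3/7 + 108*x^2/49 + 13752*x/1715


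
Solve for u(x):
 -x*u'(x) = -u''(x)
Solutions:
 u(x) = C1 + C2*erfi(sqrt(2)*x/2)


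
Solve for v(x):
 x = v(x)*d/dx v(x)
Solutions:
 v(x) = -sqrt(C1 + x^2)
 v(x) = sqrt(C1 + x^2)


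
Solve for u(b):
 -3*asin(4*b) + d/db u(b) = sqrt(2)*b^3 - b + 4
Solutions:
 u(b) = C1 + sqrt(2)*b^4/4 - b^2/2 + 3*b*asin(4*b) + 4*b + 3*sqrt(1 - 16*b^2)/4


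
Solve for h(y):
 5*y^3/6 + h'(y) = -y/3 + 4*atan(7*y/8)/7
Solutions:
 h(y) = C1 - 5*y^4/24 - y^2/6 + 4*y*atan(7*y/8)/7 - 16*log(49*y^2 + 64)/49


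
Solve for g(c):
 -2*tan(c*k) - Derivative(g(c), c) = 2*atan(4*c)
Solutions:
 g(c) = C1 - 2*c*atan(4*c) - 2*Piecewise((-log(cos(c*k))/k, Ne(k, 0)), (0, True)) + log(16*c^2 + 1)/4


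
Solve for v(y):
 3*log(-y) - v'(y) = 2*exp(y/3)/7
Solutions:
 v(y) = C1 + 3*y*log(-y) - 3*y - 6*exp(y/3)/7


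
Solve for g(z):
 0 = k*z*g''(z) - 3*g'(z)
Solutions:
 g(z) = C1 + z^(((re(k) + 3)*re(k) + im(k)^2)/(re(k)^2 + im(k)^2))*(C2*sin(3*log(z)*Abs(im(k))/(re(k)^2 + im(k)^2)) + C3*cos(3*log(z)*im(k)/(re(k)^2 + im(k)^2)))


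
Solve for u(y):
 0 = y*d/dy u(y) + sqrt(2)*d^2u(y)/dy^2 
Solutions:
 u(y) = C1 + C2*erf(2^(1/4)*y/2)


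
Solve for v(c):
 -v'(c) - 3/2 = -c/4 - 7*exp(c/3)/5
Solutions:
 v(c) = C1 + c^2/8 - 3*c/2 + 21*exp(c/3)/5


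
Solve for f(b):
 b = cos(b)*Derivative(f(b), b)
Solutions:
 f(b) = C1 + Integral(b/cos(b), b)


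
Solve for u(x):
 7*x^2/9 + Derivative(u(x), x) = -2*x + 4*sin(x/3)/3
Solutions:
 u(x) = C1 - 7*x^3/27 - x^2 - 4*cos(x/3)


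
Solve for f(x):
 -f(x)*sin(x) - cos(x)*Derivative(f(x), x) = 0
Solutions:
 f(x) = C1*cos(x)


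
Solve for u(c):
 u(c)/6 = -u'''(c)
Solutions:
 u(c) = C3*exp(-6^(2/3)*c/6) + (C1*sin(2^(2/3)*3^(1/6)*c/4) + C2*cos(2^(2/3)*3^(1/6)*c/4))*exp(6^(2/3)*c/12)


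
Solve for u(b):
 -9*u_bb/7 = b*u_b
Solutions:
 u(b) = C1 + C2*erf(sqrt(14)*b/6)


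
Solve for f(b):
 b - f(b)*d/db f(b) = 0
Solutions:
 f(b) = -sqrt(C1 + b^2)
 f(b) = sqrt(C1 + b^2)


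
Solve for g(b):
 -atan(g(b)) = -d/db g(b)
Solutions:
 Integral(1/atan(_y), (_y, g(b))) = C1 + b


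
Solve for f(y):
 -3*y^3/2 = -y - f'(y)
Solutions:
 f(y) = C1 + 3*y^4/8 - y^2/2


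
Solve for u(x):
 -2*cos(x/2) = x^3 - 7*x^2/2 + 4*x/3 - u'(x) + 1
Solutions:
 u(x) = C1 + x^4/4 - 7*x^3/6 + 2*x^2/3 + x + 4*sin(x/2)


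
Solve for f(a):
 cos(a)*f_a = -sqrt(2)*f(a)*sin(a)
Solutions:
 f(a) = C1*cos(a)^(sqrt(2))


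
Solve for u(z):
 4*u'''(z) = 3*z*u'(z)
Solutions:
 u(z) = C1 + Integral(C2*airyai(6^(1/3)*z/2) + C3*airybi(6^(1/3)*z/2), z)


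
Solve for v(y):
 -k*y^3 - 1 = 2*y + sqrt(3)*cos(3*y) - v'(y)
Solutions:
 v(y) = C1 + k*y^4/4 + y^2 + y + sqrt(3)*sin(3*y)/3


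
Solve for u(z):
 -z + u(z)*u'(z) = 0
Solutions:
 u(z) = -sqrt(C1 + z^2)
 u(z) = sqrt(C1 + z^2)


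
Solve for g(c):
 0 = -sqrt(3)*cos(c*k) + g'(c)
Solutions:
 g(c) = C1 + sqrt(3)*sin(c*k)/k


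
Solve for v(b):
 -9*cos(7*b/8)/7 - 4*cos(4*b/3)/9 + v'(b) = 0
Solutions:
 v(b) = C1 + 72*sin(7*b/8)/49 + sin(4*b/3)/3


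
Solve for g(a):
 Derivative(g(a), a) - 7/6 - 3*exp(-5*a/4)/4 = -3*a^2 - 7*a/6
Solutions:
 g(a) = C1 - a^3 - 7*a^2/12 + 7*a/6 - 3*exp(-5*a/4)/5


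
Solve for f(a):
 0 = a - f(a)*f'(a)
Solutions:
 f(a) = -sqrt(C1 + a^2)
 f(a) = sqrt(C1 + a^2)


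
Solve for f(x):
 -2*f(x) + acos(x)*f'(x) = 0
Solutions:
 f(x) = C1*exp(2*Integral(1/acos(x), x))


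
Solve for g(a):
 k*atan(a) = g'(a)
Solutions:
 g(a) = C1 + k*(a*atan(a) - log(a^2 + 1)/2)


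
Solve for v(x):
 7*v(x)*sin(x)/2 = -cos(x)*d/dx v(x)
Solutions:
 v(x) = C1*cos(x)^(7/2)


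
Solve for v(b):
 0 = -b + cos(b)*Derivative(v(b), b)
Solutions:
 v(b) = C1 + Integral(b/cos(b), b)


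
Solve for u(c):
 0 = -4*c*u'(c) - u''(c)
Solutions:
 u(c) = C1 + C2*erf(sqrt(2)*c)


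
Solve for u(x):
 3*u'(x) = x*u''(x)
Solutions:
 u(x) = C1 + C2*x^4


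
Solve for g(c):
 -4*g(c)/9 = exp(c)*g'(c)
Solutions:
 g(c) = C1*exp(4*exp(-c)/9)


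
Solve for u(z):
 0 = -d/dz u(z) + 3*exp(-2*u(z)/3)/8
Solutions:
 u(z) = 3*log(-sqrt(C1 + 3*z)) - 3*log(6) + 3*log(3)/2
 u(z) = 3*log(C1 + 3*z)/2 - 3*log(6) + 3*log(3)/2


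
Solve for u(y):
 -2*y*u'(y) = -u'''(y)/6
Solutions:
 u(y) = C1 + Integral(C2*airyai(12^(1/3)*y) + C3*airybi(12^(1/3)*y), y)


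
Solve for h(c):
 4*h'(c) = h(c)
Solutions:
 h(c) = C1*exp(c/4)


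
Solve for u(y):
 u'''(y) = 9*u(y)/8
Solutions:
 u(y) = C3*exp(3^(2/3)*y/2) + (C1*sin(3*3^(1/6)*y/4) + C2*cos(3*3^(1/6)*y/4))*exp(-3^(2/3)*y/4)


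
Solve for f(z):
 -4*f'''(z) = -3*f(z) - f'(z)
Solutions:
 f(z) = C3*exp(z) + (C1*sin(sqrt(2)*z/2) + C2*cos(sqrt(2)*z/2))*exp(-z/2)


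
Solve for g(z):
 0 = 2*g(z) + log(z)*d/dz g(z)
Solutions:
 g(z) = C1*exp(-2*li(z))


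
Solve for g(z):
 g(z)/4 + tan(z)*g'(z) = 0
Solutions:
 g(z) = C1/sin(z)^(1/4)


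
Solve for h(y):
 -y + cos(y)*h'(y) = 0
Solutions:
 h(y) = C1 + Integral(y/cos(y), y)


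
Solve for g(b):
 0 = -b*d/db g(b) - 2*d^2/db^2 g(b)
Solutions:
 g(b) = C1 + C2*erf(b/2)


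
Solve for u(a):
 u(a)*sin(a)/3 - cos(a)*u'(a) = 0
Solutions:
 u(a) = C1/cos(a)^(1/3)


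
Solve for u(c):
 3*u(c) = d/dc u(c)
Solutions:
 u(c) = C1*exp(3*c)


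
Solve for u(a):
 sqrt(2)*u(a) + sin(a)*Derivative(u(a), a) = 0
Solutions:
 u(a) = C1*(cos(a) + 1)^(sqrt(2)/2)/(cos(a) - 1)^(sqrt(2)/2)


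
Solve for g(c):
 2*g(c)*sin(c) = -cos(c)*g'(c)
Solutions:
 g(c) = C1*cos(c)^2


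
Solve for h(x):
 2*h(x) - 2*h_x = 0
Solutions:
 h(x) = C1*exp(x)


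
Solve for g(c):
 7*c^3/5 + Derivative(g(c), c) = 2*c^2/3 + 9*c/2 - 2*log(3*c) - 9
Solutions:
 g(c) = C1 - 7*c^4/20 + 2*c^3/9 + 9*c^2/4 - 2*c*log(c) - 7*c - 2*c*log(3)


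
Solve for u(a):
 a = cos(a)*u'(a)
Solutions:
 u(a) = C1 + Integral(a/cos(a), a)


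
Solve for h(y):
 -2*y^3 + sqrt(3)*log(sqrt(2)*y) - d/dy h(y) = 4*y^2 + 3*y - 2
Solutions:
 h(y) = C1 - y^4/2 - 4*y^3/3 - 3*y^2/2 + sqrt(3)*y*log(y) - sqrt(3)*y + sqrt(3)*y*log(2)/2 + 2*y


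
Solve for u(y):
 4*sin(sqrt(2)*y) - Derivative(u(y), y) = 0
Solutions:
 u(y) = C1 - 2*sqrt(2)*cos(sqrt(2)*y)


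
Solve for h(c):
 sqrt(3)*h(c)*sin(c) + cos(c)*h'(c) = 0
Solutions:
 h(c) = C1*cos(c)^(sqrt(3))


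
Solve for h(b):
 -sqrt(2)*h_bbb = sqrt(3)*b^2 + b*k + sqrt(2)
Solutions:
 h(b) = C1 + C2*b + C3*b^2 - sqrt(6)*b^5/120 - sqrt(2)*b^4*k/48 - b^3/6


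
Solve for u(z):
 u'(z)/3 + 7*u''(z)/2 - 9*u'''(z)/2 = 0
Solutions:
 u(z) = C1 + C2*exp(z*(7 - sqrt(73))/18) + C3*exp(z*(7 + sqrt(73))/18)


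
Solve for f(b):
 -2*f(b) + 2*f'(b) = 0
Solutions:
 f(b) = C1*exp(b)


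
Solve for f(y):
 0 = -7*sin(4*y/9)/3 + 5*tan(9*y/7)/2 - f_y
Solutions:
 f(y) = C1 - 35*log(cos(9*y/7))/18 + 21*cos(4*y/9)/4


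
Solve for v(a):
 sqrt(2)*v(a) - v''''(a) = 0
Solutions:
 v(a) = C1*exp(-2^(1/8)*a) + C2*exp(2^(1/8)*a) + C3*sin(2^(1/8)*a) + C4*cos(2^(1/8)*a)


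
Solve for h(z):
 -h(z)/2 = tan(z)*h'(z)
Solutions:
 h(z) = C1/sqrt(sin(z))


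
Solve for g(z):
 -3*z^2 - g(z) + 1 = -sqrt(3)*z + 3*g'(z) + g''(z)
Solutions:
 g(z) = C1*exp(z*(-3 + sqrt(5))/2) + C2*exp(-z*(sqrt(5) + 3)/2) - 3*z^2 + sqrt(3)*z + 18*z - 47 - 3*sqrt(3)


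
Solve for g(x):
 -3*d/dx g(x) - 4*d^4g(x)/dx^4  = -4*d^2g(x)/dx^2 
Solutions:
 g(x) = C1 + C2*exp(3^(1/3)*x*(4*3^(1/3)/(sqrt(537) + 27)^(1/3) + (sqrt(537) + 27)^(1/3))/12)*sin(3^(1/6)*x*(-3^(2/3)*(sqrt(537) + 27)^(1/3)/12 + (sqrt(537) + 27)^(-1/3))) + C3*exp(3^(1/3)*x*(4*3^(1/3)/(sqrt(537) + 27)^(1/3) + (sqrt(537) + 27)^(1/3))/12)*cos(3^(1/6)*x*(-3^(2/3)*(sqrt(537) + 27)^(1/3)/12 + (sqrt(537) + 27)^(-1/3))) + C4*exp(-3^(1/3)*x*(4*3^(1/3)/(sqrt(537) + 27)^(1/3) + (sqrt(537) + 27)^(1/3))/6)


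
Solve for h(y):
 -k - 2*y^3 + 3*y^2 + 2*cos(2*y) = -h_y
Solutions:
 h(y) = C1 + k*y + y^4/2 - y^3 - sin(2*y)


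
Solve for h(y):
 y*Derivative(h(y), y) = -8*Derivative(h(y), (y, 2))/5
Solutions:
 h(y) = C1 + C2*erf(sqrt(5)*y/4)


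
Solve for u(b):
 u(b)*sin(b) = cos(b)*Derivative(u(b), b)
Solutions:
 u(b) = C1/cos(b)


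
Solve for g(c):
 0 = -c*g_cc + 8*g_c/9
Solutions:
 g(c) = C1 + C2*c^(17/9)


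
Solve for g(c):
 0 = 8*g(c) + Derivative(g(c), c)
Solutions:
 g(c) = C1*exp(-8*c)


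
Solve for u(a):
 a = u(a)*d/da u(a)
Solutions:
 u(a) = -sqrt(C1 + a^2)
 u(a) = sqrt(C1 + a^2)


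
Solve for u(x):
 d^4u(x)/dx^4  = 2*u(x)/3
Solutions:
 u(x) = C1*exp(-2^(1/4)*3^(3/4)*x/3) + C2*exp(2^(1/4)*3^(3/4)*x/3) + C3*sin(2^(1/4)*3^(3/4)*x/3) + C4*cos(2^(1/4)*3^(3/4)*x/3)
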